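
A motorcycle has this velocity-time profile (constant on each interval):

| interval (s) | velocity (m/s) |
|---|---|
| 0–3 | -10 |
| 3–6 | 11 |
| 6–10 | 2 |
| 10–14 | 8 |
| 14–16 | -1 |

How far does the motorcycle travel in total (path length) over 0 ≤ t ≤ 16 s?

105 m

Total distance travelled is ∫|v| dt — sum the magnitudes of each area piece.
0–3 s: |-10| × 3 = 30 m
3–6 s: |11| × 3 = 33 m
6–10 s: |2| × 4 = 8 m
10–14 s: |8| × 4 = 32 m
14–16 s: |-1| × 2 = 2 m
Total distance = 105 m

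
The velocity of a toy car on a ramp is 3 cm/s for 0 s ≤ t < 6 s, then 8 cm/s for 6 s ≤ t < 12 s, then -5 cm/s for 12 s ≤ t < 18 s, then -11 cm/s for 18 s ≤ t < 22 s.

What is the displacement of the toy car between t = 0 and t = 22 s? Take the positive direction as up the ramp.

-8 cm

Displacement is the signed area under the v-t curve.
0–6 s: 3 × 6 = 18 cm
6–12 s: 8 × 6 = 48 cm
12–18 s: -5 × 6 = -30 cm
18–22 s: -11 × 4 = -44 cm
Net displacement = -8 cm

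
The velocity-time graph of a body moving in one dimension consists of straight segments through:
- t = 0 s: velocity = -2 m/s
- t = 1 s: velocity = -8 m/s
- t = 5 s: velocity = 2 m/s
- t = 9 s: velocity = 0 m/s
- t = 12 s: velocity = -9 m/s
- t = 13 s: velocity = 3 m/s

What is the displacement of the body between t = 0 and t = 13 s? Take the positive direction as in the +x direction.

-29.5 m

Displacement is the signed area under the v-t curve.
0–1 s: ½(-2 + -8)(1) = -5 m
1–5 s: ½(-8 + 2)(4) = -12 m
5–9 s: ½(2 + 0)(4) = 4 m
9–12 s: ½(0 + -9)(3) = -13.5 m
12–13 s: ½(-9 + 3)(1) = -3 m
Net displacement = -29.5 m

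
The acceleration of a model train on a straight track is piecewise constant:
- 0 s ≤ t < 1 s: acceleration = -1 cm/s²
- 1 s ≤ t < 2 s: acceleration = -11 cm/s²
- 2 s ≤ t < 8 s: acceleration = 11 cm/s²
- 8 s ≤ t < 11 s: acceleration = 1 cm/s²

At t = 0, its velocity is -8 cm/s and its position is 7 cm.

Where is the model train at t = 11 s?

On each constant-a segment, Δv = aΔt and Δx = v₀Δt + ½aΔt²; chain segment to segment.
0–1 s: v starts -8 cm/s; Δx = -8·1 + ½·-1·1² = -8.5 cm; v ends -9 cm/s.
1–2 s: v starts -9 cm/s; Δx = -9·1 + ½·-11·1² = -14.5 cm; v ends -20 cm/s.
2–8 s: v starts -20 cm/s; Δx = -20·6 + ½·11·6² = 78 cm; v ends 46 cm/s.
8–11 s: v starts 46 cm/s; Δx = 46·3 + ½·1·3² = 142.5 cm; v ends 49 cm/s.
x(11) = 7 + Σ Δx = 204.5 cm.

204.5 cm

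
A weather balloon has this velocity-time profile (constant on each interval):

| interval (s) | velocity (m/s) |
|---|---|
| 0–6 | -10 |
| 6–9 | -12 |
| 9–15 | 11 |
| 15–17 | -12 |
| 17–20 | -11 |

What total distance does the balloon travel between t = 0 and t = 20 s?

Distance (not displacement) is the total path length: add the absolute areas under v-t.
0–6 s: |-10| × 6 = 60 m
6–9 s: |-12| × 3 = 36 m
9–15 s: |11| × 6 = 66 m
15–17 s: |-12| × 2 = 24 m
17–20 s: |-11| × 3 = 33 m
Total distance = 219 m

219 m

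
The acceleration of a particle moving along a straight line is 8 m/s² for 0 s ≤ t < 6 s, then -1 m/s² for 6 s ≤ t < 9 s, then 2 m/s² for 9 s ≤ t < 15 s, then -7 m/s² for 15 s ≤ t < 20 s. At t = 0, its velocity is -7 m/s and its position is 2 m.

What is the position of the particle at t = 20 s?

On each constant-a segment, Δv = aΔt and Δx = v₀Δt + ½aΔt²; chain segment to segment.
0–6 s: v starts -7 m/s; Δx = -7·6 + ½·8·6² = 102 m; v ends 41 m/s.
6–9 s: v starts 41 m/s; Δx = 41·3 + ½·-1·3² = 118.5 m; v ends 38 m/s.
9–15 s: v starts 38 m/s; Δx = 38·6 + ½·2·6² = 264 m; v ends 50 m/s.
15–20 s: v starts 50 m/s; Δx = 50·5 + ½·-7·5² = 162.5 m; v ends 15 m/s.
x(20) = 2 + Σ Δx = 649 m.

649 m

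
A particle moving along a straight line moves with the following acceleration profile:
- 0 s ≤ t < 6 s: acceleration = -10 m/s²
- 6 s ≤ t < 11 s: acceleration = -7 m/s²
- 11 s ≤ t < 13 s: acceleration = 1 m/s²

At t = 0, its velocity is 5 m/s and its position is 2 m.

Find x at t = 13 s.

On each constant-a segment, Δv = aΔt and Δx = v₀Δt + ½aΔt²; chain segment to segment.
0–6 s: v starts 5 m/s; Δx = 5·6 + ½·-10·6² = -150 m; v ends -55 m/s.
6–11 s: v starts -55 m/s; Δx = -55·5 + ½·-7·5² = -362.5 m; v ends -90 m/s.
11–13 s: v starts -90 m/s; Δx = -90·2 + ½·1·2² = -178 m; v ends -88 m/s.
x(13) = 2 + Σ Δx = -688.5 m.

-688.5 m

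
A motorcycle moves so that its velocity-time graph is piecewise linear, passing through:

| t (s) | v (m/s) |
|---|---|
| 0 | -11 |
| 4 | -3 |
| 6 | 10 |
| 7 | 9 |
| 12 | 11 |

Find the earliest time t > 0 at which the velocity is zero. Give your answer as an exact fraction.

t = 58/13 s

v changes sign on 4–6 s (from -3 to 10); the graph is linear there, so v = 0 at t = 4 + (3)·(6 − 4)/(10 − -3) = 58/13 s.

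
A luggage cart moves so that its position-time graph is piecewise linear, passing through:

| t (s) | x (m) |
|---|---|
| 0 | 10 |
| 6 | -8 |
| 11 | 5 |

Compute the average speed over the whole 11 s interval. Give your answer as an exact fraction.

Average speed = (total path length)/(elapsed time); on a piecewise-linear x-t graph the path length is Σ|Δx|.
0–6 s: |Δx| = |-8 − 10| = 18 m
6–11 s: |Δx| = |5 − -8| = 13 m
Total path = 31 m; average speed = 31/11 = 31/11 m/s.

31/11 m/s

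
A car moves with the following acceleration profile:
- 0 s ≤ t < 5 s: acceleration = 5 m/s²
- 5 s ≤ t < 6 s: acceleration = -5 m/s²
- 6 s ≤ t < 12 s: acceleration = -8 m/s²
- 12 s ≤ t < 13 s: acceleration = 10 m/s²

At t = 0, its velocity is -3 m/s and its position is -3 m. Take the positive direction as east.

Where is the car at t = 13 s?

-4 m

On each constant-a segment, Δv = aΔt and Δx = v₀Δt + ½aΔt²; chain segment to segment.
0–5 s: v starts -3 m/s; Δx = -3·5 + ½·5·5² = 47.5 m; v ends 22 m/s.
5–6 s: v starts 22 m/s; Δx = 22·1 + ½·-5·1² = 19.5 m; v ends 17 m/s.
6–12 s: v starts 17 m/s; Δx = 17·6 + ½·-8·6² = -42 m; v ends -31 m/s.
12–13 s: v starts -31 m/s; Δx = -31·1 + ½·10·1² = -26 m; v ends -21 m/s.
x(13) = -3 + Σ Δx = -4 m.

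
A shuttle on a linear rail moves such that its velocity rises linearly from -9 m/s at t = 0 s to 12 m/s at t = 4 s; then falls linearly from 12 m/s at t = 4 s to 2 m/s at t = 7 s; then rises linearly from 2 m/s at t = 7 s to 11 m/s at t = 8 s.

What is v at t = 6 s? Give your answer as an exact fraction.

16/3 m/s

On 4–7 s the graph is linear from 12 to 2 m/s: v(6) = 12 + (2 − 12)·(6 − 4)/(7 − 4) = 16/3 m/s.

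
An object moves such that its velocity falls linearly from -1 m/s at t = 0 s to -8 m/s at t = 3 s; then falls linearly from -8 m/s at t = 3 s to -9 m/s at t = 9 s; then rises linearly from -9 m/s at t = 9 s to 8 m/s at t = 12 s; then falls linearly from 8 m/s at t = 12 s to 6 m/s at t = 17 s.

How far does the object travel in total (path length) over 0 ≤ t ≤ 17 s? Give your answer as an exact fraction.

1909/17 m

Distance (not displacement) is the total path length: add the absolute areas under v-t.
0–3 s: |½(-1 + -8)(3)| = 13.5 m
3–9 s: |½(-8 + -9)(6)| = 51 m
9–12 s: v = 0 at t = 180/17 s; triangle areas 243/34 + 96/17 = 435/34 m
12–17 s: |½(8 + 6)(5)| = 35 m
Total distance = 1909/17 m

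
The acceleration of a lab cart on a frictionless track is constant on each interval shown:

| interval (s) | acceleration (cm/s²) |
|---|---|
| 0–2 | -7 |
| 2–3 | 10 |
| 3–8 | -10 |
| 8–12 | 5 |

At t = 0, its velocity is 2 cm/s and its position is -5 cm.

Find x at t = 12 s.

-325 cm

On each constant-a segment, Δv = aΔt and Δx = v₀Δt + ½aΔt²; chain segment to segment.
0–2 s: v starts 2 cm/s; Δx = 2·2 + ½·-7·2² = -10 cm; v ends -12 cm/s.
2–3 s: v starts -12 cm/s; Δx = -12·1 + ½·10·1² = -7 cm; v ends -2 cm/s.
3–8 s: v starts -2 cm/s; Δx = -2·5 + ½·-10·5² = -135 cm; v ends -52 cm/s.
8–12 s: v starts -52 cm/s; Δx = -52·4 + ½·5·4² = -168 cm; v ends -32 cm/s.
x(12) = -5 + Σ Δx = -325 cm.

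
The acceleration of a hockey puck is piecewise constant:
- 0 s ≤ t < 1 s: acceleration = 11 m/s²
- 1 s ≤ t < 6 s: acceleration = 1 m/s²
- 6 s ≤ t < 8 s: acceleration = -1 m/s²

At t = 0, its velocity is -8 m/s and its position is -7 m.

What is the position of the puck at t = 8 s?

On each constant-a segment, Δv = aΔt and Δx = v₀Δt + ½aΔt²; chain segment to segment.
0–1 s: v starts -8 m/s; Δx = -8·1 + ½·11·1² = -2.5 m; v ends 3 m/s.
1–6 s: v starts 3 m/s; Δx = 3·5 + ½·1·5² = 27.5 m; v ends 8 m/s.
6–8 s: v starts 8 m/s; Δx = 8·2 + ½·-1·2² = 14 m; v ends 6 m/s.
x(8) = -7 + Σ Δx = 32 m.

32 m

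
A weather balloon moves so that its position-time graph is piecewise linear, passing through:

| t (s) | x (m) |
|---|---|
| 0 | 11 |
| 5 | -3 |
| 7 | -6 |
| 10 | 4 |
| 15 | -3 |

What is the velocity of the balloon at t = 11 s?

-1.4 m/s

Velocity is the slope of the x-t graph on 10–15 s: (-3 − 4)/(15 − 10) = -1.4 m/s.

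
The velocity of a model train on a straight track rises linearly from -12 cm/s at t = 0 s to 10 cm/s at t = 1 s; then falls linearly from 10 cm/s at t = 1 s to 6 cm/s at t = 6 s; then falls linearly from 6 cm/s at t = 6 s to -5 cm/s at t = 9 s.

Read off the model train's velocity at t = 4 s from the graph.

7.6 cm/s

On 1–6 s the graph is linear from 10 to 6 cm/s: v(4) = 10 + (6 − 10)·(4 − 1)/(6 − 1) = 7.6 cm/s.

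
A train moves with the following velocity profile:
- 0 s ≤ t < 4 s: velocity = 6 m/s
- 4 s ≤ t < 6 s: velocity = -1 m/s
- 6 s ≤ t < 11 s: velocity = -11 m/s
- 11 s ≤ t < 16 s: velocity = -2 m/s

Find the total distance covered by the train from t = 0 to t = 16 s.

Total distance travelled is ∫|v| dt — sum the magnitudes of each area piece.
0–4 s: |6| × 4 = 24 m
4–6 s: |-1| × 2 = 2 m
6–11 s: |-11| × 5 = 55 m
11–16 s: |-2| × 5 = 10 m
Total distance = 91 m

91 m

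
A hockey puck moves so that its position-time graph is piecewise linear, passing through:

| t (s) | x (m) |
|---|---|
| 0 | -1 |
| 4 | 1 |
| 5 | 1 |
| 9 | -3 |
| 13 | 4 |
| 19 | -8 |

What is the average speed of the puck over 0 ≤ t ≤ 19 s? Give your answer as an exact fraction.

25/19 m/s

Average speed = (total path length)/(elapsed time); on a piecewise-linear x-t graph the path length is Σ|Δx|.
0–4 s: |Δx| = |1 − -1| = 2 m
4–5 s: |Δx| = |1 − 1| = 0 m
5–9 s: |Δx| = |-3 − 1| = 4 m
9–13 s: |Δx| = |4 − -3| = 7 m
13–19 s: |Δx| = |-8 − 4| = 12 m
Total path = 25 m; average speed = 25/19 = 25/19 m/s.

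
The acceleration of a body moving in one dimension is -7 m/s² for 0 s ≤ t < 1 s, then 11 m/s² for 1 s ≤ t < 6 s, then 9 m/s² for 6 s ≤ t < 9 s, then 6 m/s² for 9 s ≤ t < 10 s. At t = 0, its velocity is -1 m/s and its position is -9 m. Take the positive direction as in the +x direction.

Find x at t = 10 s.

342.5 m

On each constant-a segment, Δv = aΔt and Δx = v₀Δt + ½aΔt²; chain segment to segment.
0–1 s: v starts -1 m/s; Δx = -1·1 + ½·-7·1² = -4.5 m; v ends -8 m/s.
1–6 s: v starts -8 m/s; Δx = -8·5 + ½·11·5² = 97.5 m; v ends 47 m/s.
6–9 s: v starts 47 m/s; Δx = 47·3 + ½·9·3² = 181.5 m; v ends 74 m/s.
9–10 s: v starts 74 m/s; Δx = 74·1 + ½·6·1² = 77 m; v ends 80 m/s.
x(10) = -9 + Σ Δx = 342.5 m.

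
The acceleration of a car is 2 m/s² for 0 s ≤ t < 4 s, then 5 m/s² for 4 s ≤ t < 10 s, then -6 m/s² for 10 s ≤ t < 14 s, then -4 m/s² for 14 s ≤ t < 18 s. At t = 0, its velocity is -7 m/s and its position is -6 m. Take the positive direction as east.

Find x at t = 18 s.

150 m

On each constant-a segment, Δv = aΔt and Δx = v₀Δt + ½aΔt²; chain segment to segment.
0–4 s: v starts -7 m/s; Δx = -7·4 + ½·2·4² = -12 m; v ends 1 m/s.
4–10 s: v starts 1 m/s; Δx = 1·6 + ½·5·6² = 96 m; v ends 31 m/s.
10–14 s: v starts 31 m/s; Δx = 31·4 + ½·-6·4² = 76 m; v ends 7 m/s.
14–18 s: v starts 7 m/s; Δx = 7·4 + ½·-4·4² = -4 m; v ends -9 m/s.
x(18) = -6 + Σ Δx = 150 m.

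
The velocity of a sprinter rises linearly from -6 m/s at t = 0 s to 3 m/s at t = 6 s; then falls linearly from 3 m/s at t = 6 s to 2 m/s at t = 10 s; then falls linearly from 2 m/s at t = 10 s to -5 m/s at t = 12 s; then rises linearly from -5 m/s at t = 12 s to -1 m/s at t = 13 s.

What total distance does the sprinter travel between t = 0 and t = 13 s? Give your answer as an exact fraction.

Distance (not displacement) is the total path length: add the absolute areas under v-t.
0–6 s: v = 0 at t = 4 s; triangle areas 12 + 3 = 15 m
6–10 s: |½(3 + 2)(4)| = 10 m
10–12 s: v = 0 at t = 74/7 s; triangle areas 4/7 + 25/7 = 29/7 m
12–13 s: |½(-5 + -1)(1)| = 3 m
Total distance = 225/7 m

225/7 m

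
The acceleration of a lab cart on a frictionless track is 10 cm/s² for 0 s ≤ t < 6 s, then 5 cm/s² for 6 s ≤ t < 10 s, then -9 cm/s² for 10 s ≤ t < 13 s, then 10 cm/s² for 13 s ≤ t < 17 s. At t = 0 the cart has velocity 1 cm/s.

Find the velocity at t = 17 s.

Δv equals the area under the a-t graph; then v = v₀ + Δv.
0–6 s: 10 × 6 = 60 cm/s
6–10 s: 5 × 4 = 20 cm/s
10–13 s: -9 × 3 = -27 cm/s
13–17 s: 10 × 4 = 40 cm/s
Δv = 93 cm/s, so v(17) = 1 + (93) = 94 cm/s.

94 cm/s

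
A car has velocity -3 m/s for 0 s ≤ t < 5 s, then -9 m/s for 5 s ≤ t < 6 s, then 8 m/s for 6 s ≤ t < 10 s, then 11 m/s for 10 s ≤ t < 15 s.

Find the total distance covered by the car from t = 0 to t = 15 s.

111 m

Distance (not displacement) is the total path length: add the absolute areas under v-t.
0–5 s: |-3| × 5 = 15 m
5–6 s: |-9| × 1 = 9 m
6–10 s: |8| × 4 = 32 m
10–15 s: |11| × 5 = 55 m
Total distance = 111 m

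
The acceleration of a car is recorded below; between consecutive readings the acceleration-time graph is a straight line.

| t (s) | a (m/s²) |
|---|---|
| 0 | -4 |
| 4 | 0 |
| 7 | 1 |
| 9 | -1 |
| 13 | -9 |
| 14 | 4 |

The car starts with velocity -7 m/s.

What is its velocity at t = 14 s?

Δv equals the area under the a-t graph; then v = v₀ + Δv.
0–4 s: ½(-4 + 0)(4) = -8 m/s
4–7 s: ½(0 + 1)(3) = 1.5 m/s
7–9 s: ½(1 + -1)(2) = 0 m/s
9–13 s: ½(-1 + -9)(4) = -20 m/s
13–14 s: ½(-9 + 4)(1) = -2.5 m/s
Δv = -29 m/s, so v(14) = -7 + (-29) = -36 m/s.

-36 m/s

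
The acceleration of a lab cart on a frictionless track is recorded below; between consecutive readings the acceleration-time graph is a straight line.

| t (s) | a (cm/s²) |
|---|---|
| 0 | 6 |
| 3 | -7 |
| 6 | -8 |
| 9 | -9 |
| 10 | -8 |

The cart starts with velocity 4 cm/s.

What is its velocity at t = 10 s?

-54 cm/s

Δv equals the area under the a-t graph; then v = v₀ + Δv.
0–3 s: ½(6 + -7)(3) = -1.5 cm/s
3–6 s: ½(-7 + -8)(3) = -22.5 cm/s
6–9 s: ½(-8 + -9)(3) = -25.5 cm/s
9–10 s: ½(-9 + -8)(1) = -8.5 cm/s
Δv = -58 cm/s, so v(10) = 4 + (-58) = -54 cm/s.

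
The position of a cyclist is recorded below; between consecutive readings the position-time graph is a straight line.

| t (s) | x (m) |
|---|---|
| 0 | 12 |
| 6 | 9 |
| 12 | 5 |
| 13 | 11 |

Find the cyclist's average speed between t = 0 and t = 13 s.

1 m/s

Average speed = (total path length)/(elapsed time); on a piecewise-linear x-t graph the path length is Σ|Δx|.
0–6 s: |Δx| = |9 − 12| = 3 m
6–12 s: |Δx| = |5 − 9| = 4 m
12–13 s: |Δx| = |11 − 5| = 6 m
Total path = 13 m; average speed = 13/13 = 1 m/s.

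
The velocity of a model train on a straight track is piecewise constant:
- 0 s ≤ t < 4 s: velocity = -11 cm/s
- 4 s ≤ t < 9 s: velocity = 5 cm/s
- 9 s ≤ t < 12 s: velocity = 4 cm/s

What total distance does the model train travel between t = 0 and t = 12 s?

81 cm

Total distance travelled is ∫|v| dt — sum the magnitudes of each area piece.
0–4 s: |-11| × 4 = 44 cm
4–9 s: |5| × 5 = 25 cm
9–12 s: |4| × 3 = 12 cm
Total distance = 81 cm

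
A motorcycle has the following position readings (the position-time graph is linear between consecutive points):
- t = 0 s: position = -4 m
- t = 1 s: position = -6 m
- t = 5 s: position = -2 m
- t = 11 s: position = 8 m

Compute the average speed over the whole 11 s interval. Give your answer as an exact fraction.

16/11 m/s

Average speed = (total path length)/(elapsed time); on a piecewise-linear x-t graph the path length is Σ|Δx|.
0–1 s: |Δx| = |-6 − -4| = 2 m
1–5 s: |Δx| = |-2 − -6| = 4 m
5–11 s: |Δx| = |8 − -2| = 10 m
Total path = 16 m; average speed = 16/11 = 16/11 m/s.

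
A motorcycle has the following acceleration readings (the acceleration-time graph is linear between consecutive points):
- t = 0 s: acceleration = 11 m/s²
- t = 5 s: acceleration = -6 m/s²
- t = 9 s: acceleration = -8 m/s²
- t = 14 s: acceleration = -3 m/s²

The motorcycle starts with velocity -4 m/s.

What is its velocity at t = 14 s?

-47 m/s

Δv equals the area under the a-t graph; then v = v₀ + Δv.
0–5 s: ½(11 + -6)(5) = 12.5 m/s
5–9 s: ½(-6 + -8)(4) = -28 m/s
9–14 s: ½(-8 + -3)(5) = -27.5 m/s
Δv = -43 m/s, so v(14) = -4 + (-43) = -47 m/s.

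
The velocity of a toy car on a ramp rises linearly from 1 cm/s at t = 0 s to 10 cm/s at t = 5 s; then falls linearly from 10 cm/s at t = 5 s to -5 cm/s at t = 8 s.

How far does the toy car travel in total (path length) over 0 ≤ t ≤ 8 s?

40 cm

Total distance travelled is ∫|v| dt — sum the magnitudes of each area piece.
0–5 s: |½(1 + 10)(5)| = 27.5 cm
5–8 s: v = 0 at t = 7 s; triangle areas 10 + 2.5 = 12.5 cm
Total distance = 40 cm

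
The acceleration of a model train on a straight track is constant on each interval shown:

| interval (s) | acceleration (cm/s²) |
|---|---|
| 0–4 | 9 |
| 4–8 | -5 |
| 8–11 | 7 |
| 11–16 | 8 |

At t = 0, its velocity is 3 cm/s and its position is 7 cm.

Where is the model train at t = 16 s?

On each constant-a segment, Δv = aΔt and Δx = v₀Δt + ½aΔt²; chain segment to segment.
0–4 s: v starts 3 cm/s; Δx = 3·4 + ½·9·4² = 84 cm; v ends 39 cm/s.
4–8 s: v starts 39 cm/s; Δx = 39·4 + ½·-5·4² = 116 cm; v ends 19 cm/s.
8–11 s: v starts 19 cm/s; Δx = 19·3 + ½·7·3² = 88.5 cm; v ends 40 cm/s.
11–16 s: v starts 40 cm/s; Δx = 40·5 + ½·8·5² = 300 cm; v ends 80 cm/s.
x(16) = 7 + Σ Δx = 595.5 cm.

595.5 cm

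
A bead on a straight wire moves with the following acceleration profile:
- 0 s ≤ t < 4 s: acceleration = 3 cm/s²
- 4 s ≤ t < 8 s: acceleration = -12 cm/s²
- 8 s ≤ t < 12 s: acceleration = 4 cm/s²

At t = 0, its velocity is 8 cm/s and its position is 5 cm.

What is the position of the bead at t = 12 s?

On each constant-a segment, Δv = aΔt and Δx = v₀Δt + ½aΔt²; chain segment to segment.
0–4 s: v starts 8 cm/s; Δx = 8·4 + ½·3·4² = 56 cm; v ends 20 cm/s.
4–8 s: v starts 20 cm/s; Δx = 20·4 + ½·-12·4² = -16 cm; v ends -28 cm/s.
8–12 s: v starts -28 cm/s; Δx = -28·4 + ½·4·4² = -80 cm; v ends -12 cm/s.
x(12) = 5 + Σ Δx = -35 cm.

-35 cm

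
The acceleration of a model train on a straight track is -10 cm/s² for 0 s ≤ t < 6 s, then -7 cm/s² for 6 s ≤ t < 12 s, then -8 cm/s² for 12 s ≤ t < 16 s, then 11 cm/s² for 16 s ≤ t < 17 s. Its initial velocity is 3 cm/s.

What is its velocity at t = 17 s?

Δv equals the area under the a-t graph; then v = v₀ + Δv.
0–6 s: -10 × 6 = -60 cm/s
6–12 s: -7 × 6 = -42 cm/s
12–16 s: -8 × 4 = -32 cm/s
16–17 s: 11 × 1 = 11 cm/s
Δv = -123 cm/s, so v(17) = 3 + (-123) = -120 cm/s.

-120 cm/s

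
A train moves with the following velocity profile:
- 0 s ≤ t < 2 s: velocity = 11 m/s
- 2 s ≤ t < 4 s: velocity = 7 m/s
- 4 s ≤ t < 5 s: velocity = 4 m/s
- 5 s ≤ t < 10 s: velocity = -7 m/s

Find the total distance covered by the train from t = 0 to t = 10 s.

75 m

Distance (not displacement) is the total path length: add the absolute areas under v-t.
0–2 s: |11| × 2 = 22 m
2–4 s: |7| × 2 = 14 m
4–5 s: |4| × 1 = 4 m
5–10 s: |-7| × 5 = 35 m
Total distance = 75 m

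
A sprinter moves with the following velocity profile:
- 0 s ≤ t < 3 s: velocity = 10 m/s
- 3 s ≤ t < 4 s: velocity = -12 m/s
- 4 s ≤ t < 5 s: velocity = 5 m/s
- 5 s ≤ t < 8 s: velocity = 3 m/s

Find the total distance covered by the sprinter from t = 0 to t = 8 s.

56 m

Total distance travelled is ∫|v| dt — sum the magnitudes of each area piece.
0–3 s: |10| × 3 = 30 m
3–4 s: |-12| × 1 = 12 m
4–5 s: |5| × 1 = 5 m
5–8 s: |3| × 3 = 9 m
Total distance = 56 m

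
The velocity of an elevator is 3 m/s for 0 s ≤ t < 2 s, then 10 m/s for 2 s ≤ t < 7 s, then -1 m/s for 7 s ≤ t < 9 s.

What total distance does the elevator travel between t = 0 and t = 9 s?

58 m

Total distance travelled is ∫|v| dt — sum the magnitudes of each area piece.
0–2 s: |3| × 2 = 6 m
2–7 s: |10| × 5 = 50 m
7–9 s: |-1| × 2 = 2 m
Total distance = 58 m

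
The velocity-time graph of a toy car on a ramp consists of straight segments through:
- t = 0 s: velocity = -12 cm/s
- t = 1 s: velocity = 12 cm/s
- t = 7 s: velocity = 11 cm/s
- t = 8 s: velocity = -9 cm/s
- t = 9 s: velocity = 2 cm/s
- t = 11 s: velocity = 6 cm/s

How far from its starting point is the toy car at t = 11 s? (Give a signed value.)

74.5 cm

Displacement is the signed area under the v-t curve.
0–1 s: ½(-12 + 12)(1) = 0 cm
1–7 s: ½(12 + 11)(6) = 69 cm
7–8 s: ½(11 + -9)(1) = 1 cm
8–9 s: ½(-9 + 2)(1) = -3.5 cm
9–11 s: ½(2 + 6)(2) = 8 cm
Net displacement = 74.5 cm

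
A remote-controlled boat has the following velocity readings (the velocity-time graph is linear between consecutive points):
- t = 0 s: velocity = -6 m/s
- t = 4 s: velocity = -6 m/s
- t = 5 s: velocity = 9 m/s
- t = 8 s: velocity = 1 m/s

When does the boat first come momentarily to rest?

t = 4.4 s

v changes sign on 4–5 s (from -6 to 9); the graph is linear there, so v = 0 at t = 4 + (6)·(5 − 4)/(9 − -6) = 4.4 s.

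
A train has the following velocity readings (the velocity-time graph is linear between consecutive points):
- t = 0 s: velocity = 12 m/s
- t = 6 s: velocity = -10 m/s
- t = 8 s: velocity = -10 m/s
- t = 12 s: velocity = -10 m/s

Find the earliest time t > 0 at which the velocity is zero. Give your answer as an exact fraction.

v changes sign on 0–6 s (from 12 to -10); the graph is linear there, so v = 0 at t = 0 + (-12)·(6 − 0)/(-10 − 12) = 36/11 s.

t = 36/11 s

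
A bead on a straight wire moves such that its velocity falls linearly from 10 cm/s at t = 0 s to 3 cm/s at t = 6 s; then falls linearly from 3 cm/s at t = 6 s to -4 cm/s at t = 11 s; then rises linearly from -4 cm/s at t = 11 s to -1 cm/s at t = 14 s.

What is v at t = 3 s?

On 0–6 s the graph is linear from 10 to 3 cm/s: v(3) = 10 + (3 − 10)·(3 − 0)/(6 − 0) = 6.5 cm/s.

6.5 cm/s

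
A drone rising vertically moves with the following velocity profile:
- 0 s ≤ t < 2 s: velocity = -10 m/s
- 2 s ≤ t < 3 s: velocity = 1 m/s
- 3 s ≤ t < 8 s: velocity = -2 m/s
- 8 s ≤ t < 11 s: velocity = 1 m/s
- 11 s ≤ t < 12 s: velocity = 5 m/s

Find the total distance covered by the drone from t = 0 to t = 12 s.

Distance (not displacement) is the total path length: add the absolute areas under v-t.
0–2 s: |-10| × 2 = 20 m
2–3 s: |1| × 1 = 1 m
3–8 s: |-2| × 5 = 10 m
8–11 s: |1| × 3 = 3 m
11–12 s: |5| × 1 = 5 m
Total distance = 39 m

39 m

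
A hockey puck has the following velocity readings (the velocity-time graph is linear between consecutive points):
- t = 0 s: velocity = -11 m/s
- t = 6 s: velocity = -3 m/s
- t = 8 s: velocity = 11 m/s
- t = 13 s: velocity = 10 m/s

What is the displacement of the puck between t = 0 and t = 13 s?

Net displacement equals the area under the velocity-time graph (areas below the axis count negative).
0–6 s: ½(-11 + -3)(6) = -42 m
6–8 s: ½(-3 + 11)(2) = 8 m
8–13 s: ½(11 + 10)(5) = 52.5 m
Net displacement = 18.5 m

18.5 m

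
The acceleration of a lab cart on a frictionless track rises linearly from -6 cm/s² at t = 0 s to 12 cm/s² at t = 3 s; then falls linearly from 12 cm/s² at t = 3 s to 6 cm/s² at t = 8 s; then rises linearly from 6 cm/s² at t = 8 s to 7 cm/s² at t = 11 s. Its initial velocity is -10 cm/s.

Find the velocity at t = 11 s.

63.5 cm/s

Δv equals the area under the a-t graph; then v = v₀ + Δv.
0–3 s: ½(-6 + 12)(3) = 9 cm/s
3–8 s: ½(12 + 6)(5) = 45 cm/s
8–11 s: ½(6 + 7)(3) = 19.5 cm/s
Δv = 73.5 cm/s, so v(11) = -10 + (73.5) = 63.5 cm/s.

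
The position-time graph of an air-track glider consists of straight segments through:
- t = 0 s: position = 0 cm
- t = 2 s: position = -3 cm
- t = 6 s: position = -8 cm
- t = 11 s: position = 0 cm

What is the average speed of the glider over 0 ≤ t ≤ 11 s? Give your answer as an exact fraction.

Average speed = (total path length)/(elapsed time); on a piecewise-linear x-t graph the path length is Σ|Δx|.
0–2 s: |Δx| = |-3 − 0| = 3 cm
2–6 s: |Δx| = |-8 − -3| = 5 cm
6–11 s: |Δx| = |0 − -8| = 8 cm
Total path = 16 cm; average speed = 16/11 = 16/11 cm/s.

16/11 cm/s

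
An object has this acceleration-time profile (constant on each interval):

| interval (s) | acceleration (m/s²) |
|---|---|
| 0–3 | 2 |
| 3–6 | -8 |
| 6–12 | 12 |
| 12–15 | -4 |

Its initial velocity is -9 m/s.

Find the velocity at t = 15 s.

33 m/s

Δv equals the area under the a-t graph; then v = v₀ + Δv.
0–3 s: 2 × 3 = 6 m/s
3–6 s: -8 × 3 = -24 m/s
6–12 s: 12 × 6 = 72 m/s
12–15 s: -4 × 3 = -12 m/s
Δv = 42 m/s, so v(15) = -9 + (42) = 33 m/s.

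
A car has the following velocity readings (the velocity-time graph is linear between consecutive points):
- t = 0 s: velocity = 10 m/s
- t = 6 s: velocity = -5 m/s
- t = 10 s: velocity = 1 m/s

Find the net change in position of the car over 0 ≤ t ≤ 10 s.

7 m

Displacement is the signed area under the v-t curve.
0–6 s: ½(10 + -5)(6) = 15 m
6–10 s: ½(-5 + 1)(4) = -8 m
Net displacement = 7 m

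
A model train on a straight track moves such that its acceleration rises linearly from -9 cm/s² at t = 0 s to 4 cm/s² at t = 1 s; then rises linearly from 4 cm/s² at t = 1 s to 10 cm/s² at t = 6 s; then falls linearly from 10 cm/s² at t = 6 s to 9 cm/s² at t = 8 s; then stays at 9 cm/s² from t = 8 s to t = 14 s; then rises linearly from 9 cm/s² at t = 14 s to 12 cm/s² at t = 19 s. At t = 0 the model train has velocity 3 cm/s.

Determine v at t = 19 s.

161 cm/s

Δv equals the area under the a-t graph; then v = v₀ + Δv.
0–1 s: ½(-9 + 4)(1) = -2.5 cm/s
1–6 s: ½(4 + 10)(5) = 35 cm/s
6–8 s: ½(10 + 9)(2) = 19 cm/s
8–14 s: 9 × 6 = 54 cm/s
14–19 s: ½(9 + 12)(5) = 52.5 cm/s
Δv = 158 cm/s, so v(19) = 3 + (158) = 161 cm/s.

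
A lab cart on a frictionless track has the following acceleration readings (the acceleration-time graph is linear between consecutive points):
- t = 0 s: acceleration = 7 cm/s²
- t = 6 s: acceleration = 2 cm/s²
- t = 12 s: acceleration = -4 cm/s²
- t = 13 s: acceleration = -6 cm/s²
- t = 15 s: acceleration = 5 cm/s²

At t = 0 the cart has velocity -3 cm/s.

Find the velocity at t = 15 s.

12 cm/s

Δv equals the area under the a-t graph; then v = v₀ + Δv.
0–6 s: ½(7 + 2)(6) = 27 cm/s
6–12 s: ½(2 + -4)(6) = -6 cm/s
12–13 s: ½(-4 + -6)(1) = -5 cm/s
13–15 s: ½(-6 + 5)(2) = -1 cm/s
Δv = 15 cm/s, so v(15) = -3 + (15) = 12 cm/s.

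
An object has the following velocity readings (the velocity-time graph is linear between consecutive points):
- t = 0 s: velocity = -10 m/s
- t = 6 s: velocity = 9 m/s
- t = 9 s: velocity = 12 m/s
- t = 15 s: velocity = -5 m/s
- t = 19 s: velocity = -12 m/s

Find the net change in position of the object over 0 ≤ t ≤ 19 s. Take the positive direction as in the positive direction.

Net displacement equals the area under the velocity-time graph (areas below the axis count negative).
0–6 s: ½(-10 + 9)(6) = -3 m
6–9 s: ½(9 + 12)(3) = 31.5 m
9–15 s: ½(12 + -5)(6) = 21 m
15–19 s: ½(-5 + -12)(4) = -34 m
Net displacement = 15.5 m

15.5 m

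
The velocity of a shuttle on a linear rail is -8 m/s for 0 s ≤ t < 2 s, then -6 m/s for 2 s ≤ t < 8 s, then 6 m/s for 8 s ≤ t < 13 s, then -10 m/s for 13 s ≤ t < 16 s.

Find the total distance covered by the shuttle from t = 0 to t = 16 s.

Distance (not displacement) is the total path length: add the absolute areas under v-t.
0–2 s: |-8| × 2 = 16 m
2–8 s: |-6| × 6 = 36 m
8–13 s: |6| × 5 = 30 m
13–16 s: |-10| × 3 = 30 m
Total distance = 112 m

112 m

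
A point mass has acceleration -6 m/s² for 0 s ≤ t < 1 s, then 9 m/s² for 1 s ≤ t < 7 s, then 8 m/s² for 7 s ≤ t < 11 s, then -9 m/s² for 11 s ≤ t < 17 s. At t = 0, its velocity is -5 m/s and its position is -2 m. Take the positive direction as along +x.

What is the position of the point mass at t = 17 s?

On each constant-a segment, Δv = aΔt and Δx = v₀Δt + ½aΔt²; chain segment to segment.
0–1 s: v starts -5 m/s; Δx = -5·1 + ½·-6·1² = -8 m; v ends -11 m/s.
1–7 s: v starts -11 m/s; Δx = -11·6 + ½·9·6² = 96 m; v ends 43 m/s.
7–11 s: v starts 43 m/s; Δx = 43·4 + ½·8·4² = 236 m; v ends 75 m/s.
11–17 s: v starts 75 m/s; Δx = 75·6 + ½·-9·6² = 288 m; v ends 21 m/s.
x(17) = -2 + Σ Δx = 610 m.

610 m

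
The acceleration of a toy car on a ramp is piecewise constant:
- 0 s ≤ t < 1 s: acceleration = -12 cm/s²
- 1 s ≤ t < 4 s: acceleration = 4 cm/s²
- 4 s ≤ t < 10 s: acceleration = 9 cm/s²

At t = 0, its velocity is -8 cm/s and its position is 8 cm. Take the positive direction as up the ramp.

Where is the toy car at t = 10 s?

On each constant-a segment, Δv = aΔt and Δx = v₀Δt + ½aΔt²; chain segment to segment.
0–1 s: v starts -8 cm/s; Δx = -8·1 + ½·-12·1² = -14 cm; v ends -20 cm/s.
1–4 s: v starts -20 cm/s; Δx = -20·3 + ½·4·3² = -42 cm; v ends -8 cm/s.
4–10 s: v starts -8 cm/s; Δx = -8·6 + ½·9·6² = 114 cm; v ends 46 cm/s.
x(10) = 8 + Σ Δx = 66 cm.

66 cm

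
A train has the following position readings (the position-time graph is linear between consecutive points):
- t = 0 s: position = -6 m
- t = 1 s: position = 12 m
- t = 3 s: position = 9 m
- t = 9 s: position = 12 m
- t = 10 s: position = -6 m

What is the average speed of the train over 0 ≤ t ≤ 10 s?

4.2 m/s

Average speed = (total path length)/(elapsed time); on a piecewise-linear x-t graph the path length is Σ|Δx|.
0–1 s: |Δx| = |12 − -6| = 18 m
1–3 s: |Δx| = |9 − 12| = 3 m
3–9 s: |Δx| = |12 − 9| = 3 m
9–10 s: |Δx| = |-6 − 12| = 18 m
Total path = 42 m; average speed = 42/10 = 4.2 m/s.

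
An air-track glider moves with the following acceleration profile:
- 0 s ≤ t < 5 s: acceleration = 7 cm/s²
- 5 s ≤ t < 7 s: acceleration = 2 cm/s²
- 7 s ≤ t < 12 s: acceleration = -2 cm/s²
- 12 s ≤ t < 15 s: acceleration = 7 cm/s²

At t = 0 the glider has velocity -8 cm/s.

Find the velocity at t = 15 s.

Δv equals the area under the a-t graph; then v = v₀ + Δv.
0–5 s: 7 × 5 = 35 cm/s
5–7 s: 2 × 2 = 4 cm/s
7–12 s: -2 × 5 = -10 cm/s
12–15 s: 7 × 3 = 21 cm/s
Δv = 50 cm/s, so v(15) = -8 + (50) = 42 cm/s.

42 cm/s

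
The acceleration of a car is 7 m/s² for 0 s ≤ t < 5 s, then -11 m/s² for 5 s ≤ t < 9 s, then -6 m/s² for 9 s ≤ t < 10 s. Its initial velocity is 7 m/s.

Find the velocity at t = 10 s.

-8 m/s

Δv equals the area under the a-t graph; then v = v₀ + Δv.
0–5 s: 7 × 5 = 35 m/s
5–9 s: -11 × 4 = -44 m/s
9–10 s: -6 × 1 = -6 m/s
Δv = -15 m/s, so v(10) = 7 + (-15) = -8 m/s.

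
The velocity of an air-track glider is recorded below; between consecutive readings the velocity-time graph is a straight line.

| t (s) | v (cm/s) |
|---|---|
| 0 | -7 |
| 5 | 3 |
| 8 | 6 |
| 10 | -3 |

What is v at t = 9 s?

1.5 cm/s

On 8–10 s the graph is linear from 6 to -3 cm/s: v(9) = 6 + (-3 − 6)·(9 − 8)/(10 − 8) = 1.5 cm/s.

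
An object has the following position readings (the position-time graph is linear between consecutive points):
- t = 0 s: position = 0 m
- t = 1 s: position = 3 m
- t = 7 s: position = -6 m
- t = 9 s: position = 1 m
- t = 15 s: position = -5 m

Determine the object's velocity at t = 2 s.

-1.5 m/s

Velocity is the slope of the x-t graph on 1–7 s: (-6 − 3)/(7 − 1) = -1.5 m/s.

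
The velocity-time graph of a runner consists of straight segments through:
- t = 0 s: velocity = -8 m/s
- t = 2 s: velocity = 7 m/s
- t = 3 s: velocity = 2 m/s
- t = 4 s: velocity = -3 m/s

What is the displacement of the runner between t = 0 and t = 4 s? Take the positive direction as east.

3 m

Net displacement equals the area under the velocity-time graph (areas below the axis count negative).
0–2 s: ½(-8 + 7)(2) = -1 m
2–3 s: ½(7 + 2)(1) = 4.5 m
3–4 s: ½(2 + -3)(1) = -0.5 m
Net displacement = 3 m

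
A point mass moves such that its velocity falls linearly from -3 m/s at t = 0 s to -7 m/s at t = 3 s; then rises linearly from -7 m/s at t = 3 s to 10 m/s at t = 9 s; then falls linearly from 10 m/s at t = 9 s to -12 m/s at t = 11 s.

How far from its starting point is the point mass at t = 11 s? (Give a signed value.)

Net displacement equals the area under the velocity-time graph (areas below the axis count negative).
0–3 s: ½(-3 + -7)(3) = -15 m
3–9 s: ½(-7 + 10)(6) = 9 m
9–11 s: ½(10 + -12)(2) = -2 m
Net displacement = -8 m

-8 m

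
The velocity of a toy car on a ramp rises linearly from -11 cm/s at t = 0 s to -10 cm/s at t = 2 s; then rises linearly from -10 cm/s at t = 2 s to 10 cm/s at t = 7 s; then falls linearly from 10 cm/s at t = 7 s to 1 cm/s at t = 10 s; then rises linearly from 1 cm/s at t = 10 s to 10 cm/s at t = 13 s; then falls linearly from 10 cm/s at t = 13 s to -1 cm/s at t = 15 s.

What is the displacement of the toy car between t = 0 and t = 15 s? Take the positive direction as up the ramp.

21 cm

Displacement is the signed area under the v-t curve.
0–2 s: ½(-11 + -10)(2) = -21 cm
2–7 s: ½(-10 + 10)(5) = 0 cm
7–10 s: ½(10 + 1)(3) = 16.5 cm
10–13 s: ½(1 + 10)(3) = 16.5 cm
13–15 s: ½(10 + -1)(2) = 9 cm
Net displacement = 21 cm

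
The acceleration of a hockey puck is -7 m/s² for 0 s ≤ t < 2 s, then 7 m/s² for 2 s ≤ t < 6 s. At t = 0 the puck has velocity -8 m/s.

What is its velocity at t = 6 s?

6 m/s

Δv equals the area under the a-t graph; then v = v₀ + Δv.
0–2 s: -7 × 2 = -14 m/s
2–6 s: 7 × 4 = 28 m/s
Δv = 14 m/s, so v(6) = -8 + (14) = 6 m/s.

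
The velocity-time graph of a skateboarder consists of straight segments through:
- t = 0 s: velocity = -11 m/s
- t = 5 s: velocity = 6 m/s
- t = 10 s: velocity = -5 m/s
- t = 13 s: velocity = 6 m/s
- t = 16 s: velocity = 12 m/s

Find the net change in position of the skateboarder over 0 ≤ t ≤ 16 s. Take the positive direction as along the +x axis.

Displacement is the signed area under the v-t curve.
0–5 s: ½(-11 + 6)(5) = -12.5 m
5–10 s: ½(6 + -5)(5) = 2.5 m
10–13 s: ½(-5 + 6)(3) = 1.5 m
13–16 s: ½(6 + 12)(3) = 27 m
Net displacement = 18.5 m

18.5 m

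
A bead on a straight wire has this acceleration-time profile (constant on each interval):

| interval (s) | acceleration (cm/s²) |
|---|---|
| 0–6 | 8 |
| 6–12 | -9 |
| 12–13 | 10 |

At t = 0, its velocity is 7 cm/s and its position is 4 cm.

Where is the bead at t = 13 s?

364 cm

On each constant-a segment, Δv = aΔt and Δx = v₀Δt + ½aΔt²; chain segment to segment.
0–6 s: v starts 7 cm/s; Δx = 7·6 + ½·8·6² = 186 cm; v ends 55 cm/s.
6–12 s: v starts 55 cm/s; Δx = 55·6 + ½·-9·6² = 168 cm; v ends 1 cm/s.
12–13 s: v starts 1 cm/s; Δx = 1·1 + ½·10·1² = 6 cm; v ends 11 cm/s.
x(13) = 4 + Σ Δx = 364 cm.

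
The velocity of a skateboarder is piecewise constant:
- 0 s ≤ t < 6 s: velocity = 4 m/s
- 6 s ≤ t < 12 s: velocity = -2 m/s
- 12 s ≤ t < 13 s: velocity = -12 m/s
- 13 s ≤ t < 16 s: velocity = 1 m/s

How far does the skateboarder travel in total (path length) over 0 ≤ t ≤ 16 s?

51 m

Distance (not displacement) is the total path length: add the absolute areas under v-t.
0–6 s: |4| × 6 = 24 m
6–12 s: |-2| × 6 = 12 m
12–13 s: |-12| × 1 = 12 m
13–16 s: |1| × 3 = 3 m
Total distance = 51 m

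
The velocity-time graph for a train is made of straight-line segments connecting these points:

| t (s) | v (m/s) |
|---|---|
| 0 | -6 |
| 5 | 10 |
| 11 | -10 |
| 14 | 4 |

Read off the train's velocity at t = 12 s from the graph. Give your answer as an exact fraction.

-16/3 m/s

On 11–14 s the graph is linear from -10 to 4 m/s: v(12) = -10 + (4 − -10)·(12 − 11)/(14 − 11) = -16/3 m/s.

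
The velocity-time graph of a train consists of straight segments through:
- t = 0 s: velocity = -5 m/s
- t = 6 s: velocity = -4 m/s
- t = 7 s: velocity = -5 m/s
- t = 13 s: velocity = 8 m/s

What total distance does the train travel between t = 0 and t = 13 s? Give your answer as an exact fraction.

Total distance travelled is ∫|v| dt — sum the magnitudes of each area piece.
0–6 s: |½(-5 + -4)(6)| = 27 m
6–7 s: |½(-4 + -5)(1)| = 4.5 m
7–13 s: v = 0 at t = 121/13 s; triangle areas 75/13 + 192/13 = 267/13 m
Total distance = 1353/26 m

1353/26 m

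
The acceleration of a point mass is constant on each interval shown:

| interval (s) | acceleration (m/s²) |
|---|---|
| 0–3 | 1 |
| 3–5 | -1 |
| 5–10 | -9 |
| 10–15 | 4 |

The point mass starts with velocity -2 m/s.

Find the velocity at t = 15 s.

Δv equals the area under the a-t graph; then v = v₀ + Δv.
0–3 s: 1 × 3 = 3 m/s
3–5 s: -1 × 2 = -2 m/s
5–10 s: -9 × 5 = -45 m/s
10–15 s: 4 × 5 = 20 m/s
Δv = -24 m/s, so v(15) = -2 + (-24) = -26 m/s.

-26 m/s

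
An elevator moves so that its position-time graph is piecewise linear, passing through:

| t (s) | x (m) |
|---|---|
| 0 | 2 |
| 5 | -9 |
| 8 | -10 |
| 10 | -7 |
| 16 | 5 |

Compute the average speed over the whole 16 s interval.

1.6875 m/s

Average speed = (total path length)/(elapsed time); on a piecewise-linear x-t graph the path length is Σ|Δx|.
0–5 s: |Δx| = |-9 − 2| = 11 m
5–8 s: |Δx| = |-10 − -9| = 1 m
8–10 s: |Δx| = |-7 − -10| = 3 m
10–16 s: |Δx| = |5 − -7| = 12 m
Total path = 27 m; average speed = 27/16 = 1.6875 m/s.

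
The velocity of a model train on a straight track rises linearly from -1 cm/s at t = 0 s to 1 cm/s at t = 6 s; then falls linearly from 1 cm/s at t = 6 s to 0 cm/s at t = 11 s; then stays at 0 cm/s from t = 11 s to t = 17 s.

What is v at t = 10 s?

0.2 cm/s

On 6–11 s the graph is linear from 1 to 0 cm/s: v(10) = 1 + (0 − 1)·(10 − 6)/(11 − 6) = 0.2 cm/s.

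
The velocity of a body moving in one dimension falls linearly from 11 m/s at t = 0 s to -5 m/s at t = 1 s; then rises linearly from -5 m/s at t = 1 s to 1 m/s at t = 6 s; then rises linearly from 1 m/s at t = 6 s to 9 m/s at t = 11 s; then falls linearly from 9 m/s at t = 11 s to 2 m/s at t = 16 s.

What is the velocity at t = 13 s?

6.2 m/s

On 11–16 s the graph is linear from 9 to 2 m/s: v(13) = 9 + (2 − 9)·(13 − 11)/(16 − 11) = 6.2 m/s.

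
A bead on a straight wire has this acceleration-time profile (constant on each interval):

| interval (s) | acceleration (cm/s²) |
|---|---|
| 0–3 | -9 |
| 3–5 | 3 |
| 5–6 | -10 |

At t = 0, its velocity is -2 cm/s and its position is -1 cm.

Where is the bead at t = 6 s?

-127.5 cm

On each constant-a segment, Δv = aΔt and Δx = v₀Δt + ½aΔt²; chain segment to segment.
0–3 s: v starts -2 cm/s; Δx = -2·3 + ½·-9·3² = -46.5 cm; v ends -29 cm/s.
3–5 s: v starts -29 cm/s; Δx = -29·2 + ½·3·2² = -52 cm; v ends -23 cm/s.
5–6 s: v starts -23 cm/s; Δx = -23·1 + ½·-10·1² = -28 cm; v ends -33 cm/s.
x(6) = -1 + Σ Δx = -127.5 cm.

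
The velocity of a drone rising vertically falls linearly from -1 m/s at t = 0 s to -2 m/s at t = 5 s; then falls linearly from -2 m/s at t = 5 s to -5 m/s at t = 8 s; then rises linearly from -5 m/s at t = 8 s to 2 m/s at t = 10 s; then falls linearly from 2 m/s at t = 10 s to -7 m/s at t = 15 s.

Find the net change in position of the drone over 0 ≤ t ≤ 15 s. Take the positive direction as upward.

-33.5 m

Displacement is the signed area under the v-t curve.
0–5 s: ½(-1 + -2)(5) = -7.5 m
5–8 s: ½(-2 + -5)(3) = -10.5 m
8–10 s: ½(-5 + 2)(2) = -3 m
10–15 s: ½(2 + -7)(5) = -12.5 m
Net displacement = -33.5 m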